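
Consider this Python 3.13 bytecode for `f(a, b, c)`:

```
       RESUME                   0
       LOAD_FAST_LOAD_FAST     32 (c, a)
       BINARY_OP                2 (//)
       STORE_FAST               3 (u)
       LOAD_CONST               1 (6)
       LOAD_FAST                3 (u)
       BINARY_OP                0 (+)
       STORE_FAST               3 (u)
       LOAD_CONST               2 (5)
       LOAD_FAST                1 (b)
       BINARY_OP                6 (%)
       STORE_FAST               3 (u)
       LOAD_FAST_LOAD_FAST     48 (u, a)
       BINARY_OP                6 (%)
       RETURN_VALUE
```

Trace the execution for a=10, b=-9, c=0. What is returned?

LOAD_FAST_LOAD_FAST c,a → push 0,10. Stack: [0, 10]
BINARY_OP // → 0 // 10 = 0. Stack: [0]
STORE_FAST u → u=0. Stack: []
LOAD_CONST → push 6. Stack: [6]
LOAD_FAST u → push 0. Stack: [6, 0]
BINARY_OP + → 6 + 0 = 6. Stack: [6]
STORE_FAST u → u=6. Stack: []
LOAD_CONST → push 5. Stack: [5]
LOAD_FAST b → push -9. Stack: [5, -9]
BINARY_OP % → 5 % -9 = -4. Stack: [-4]
STORE_FAST u → u=-4. Stack: []
LOAD_FAST_LOAD_FAST u,a → push -4,10. Stack: [-4, 10]
BINARY_OP % → -4 % 10 = 6. Stack: [6]
RETURN_VALUE → return 6.

6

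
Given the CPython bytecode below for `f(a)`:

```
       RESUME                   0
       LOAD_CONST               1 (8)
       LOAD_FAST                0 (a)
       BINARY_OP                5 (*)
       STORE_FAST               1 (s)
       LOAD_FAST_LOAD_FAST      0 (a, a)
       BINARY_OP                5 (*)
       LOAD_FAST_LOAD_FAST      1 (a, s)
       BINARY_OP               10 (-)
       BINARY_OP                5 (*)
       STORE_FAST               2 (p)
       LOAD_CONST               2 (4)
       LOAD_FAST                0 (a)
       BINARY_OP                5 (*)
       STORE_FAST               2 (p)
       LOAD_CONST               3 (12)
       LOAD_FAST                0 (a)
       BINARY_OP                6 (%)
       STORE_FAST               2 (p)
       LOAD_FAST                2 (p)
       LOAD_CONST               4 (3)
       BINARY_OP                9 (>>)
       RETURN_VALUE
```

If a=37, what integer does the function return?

1

LOAD_CONST → push 8. Stack: [8]
LOAD_FAST a → push 37. Stack: [8, 37]
BINARY_OP * → 8 * 37 = 296. Stack: [296]
STORE_FAST s → s=296. Stack: []
LOAD_FAST_LOAD_FAST a,a → push 37,37. Stack: [37, 37]
BINARY_OP * → 37 * 37 = 1369. Stack: [1369]
LOAD_FAST_LOAD_FAST a,s → push 37,296. Stack: [1369, 37, 296]
BINARY_OP - → 37 - 296 = -259. Stack: [1369, -259]
BINARY_OP * → 1369 * -259 = -354571. Stack: [-354571]
STORE_FAST p → p=-354571. Stack: []
LOAD_CONST → push 4. Stack: [4]
LOAD_FAST a → push 37. Stack: [4, 37]
BINARY_OP * → 4 * 37 = 148. Stack: [148]
STORE_FAST p → p=148. Stack: []
LOAD_CONST → push 12. Stack: [12]
LOAD_FAST a → push 37. Stack: [12, 37]
BINARY_OP % → 12 % 37 = 12. Stack: [12]
STORE_FAST p → p=12. Stack: []
LOAD_FAST p → push 12. Stack: [12]
LOAD_CONST → push 3. Stack: [12, 3]
BINARY_OP >> → 12 >> 3 = 1. Stack: [1]
RETURN_VALUE → return 1.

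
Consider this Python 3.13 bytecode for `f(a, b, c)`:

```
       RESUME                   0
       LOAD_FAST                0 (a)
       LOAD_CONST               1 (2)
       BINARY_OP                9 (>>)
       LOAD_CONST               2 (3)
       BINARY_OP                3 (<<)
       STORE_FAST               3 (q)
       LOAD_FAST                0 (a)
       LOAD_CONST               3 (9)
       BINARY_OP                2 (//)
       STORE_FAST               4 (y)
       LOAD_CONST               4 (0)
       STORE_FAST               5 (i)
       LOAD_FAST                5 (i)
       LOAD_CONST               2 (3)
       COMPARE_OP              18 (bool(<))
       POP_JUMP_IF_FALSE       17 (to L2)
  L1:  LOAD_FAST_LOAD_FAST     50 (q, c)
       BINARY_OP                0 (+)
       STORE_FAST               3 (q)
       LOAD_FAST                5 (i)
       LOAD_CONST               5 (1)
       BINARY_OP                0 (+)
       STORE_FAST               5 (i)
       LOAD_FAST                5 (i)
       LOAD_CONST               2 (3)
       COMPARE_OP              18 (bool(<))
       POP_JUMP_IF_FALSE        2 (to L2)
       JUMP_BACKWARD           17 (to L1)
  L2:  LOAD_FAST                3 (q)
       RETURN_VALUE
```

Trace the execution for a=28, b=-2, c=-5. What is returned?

41

LOAD_FAST a → push 28. Stack: [28]
LOAD_CONST → push 2. Stack: [28, 2]
BINARY_OP >> → 28 >> 2 = 7. Stack: [7]
LOAD_CONST → push 3. Stack: [7, 3]
BINARY_OP << → 7 << 3 = 56. Stack: [56]
STORE_FAST q → q=56. Stack: []
LOAD_FAST a → push 28. Stack: [28]
LOAD_CONST → push 9. Stack: [28, 9]
BINARY_OP // → 28 // 9 = 3. Stack: [3]
STORE_FAST y → y=3. Stack: []
LOAD_CONST → push 0. Stack: [0]
STORE_FAST i → i=0. Stack: []
LOAD_FAST i → push 0. Stack: [0]
LOAD_CONST → push 3. Stack: [0, 3]
COMPARE_OP bool(<) → 0 vs 3 = True. Stack: [True]
POP_JUMP_IF_FALSE → pop True; no jump. Stack: []
LOAD_FAST_LOAD_FAST q,c → push 56,-5. Stack: [56, -5]
BINARY_OP + → 56 + -5 = 51. Stack: [51]
STORE_FAST q → q=51. Stack: []
LOAD_FAST i → push 0. Stack: [0]
LOAD_CONST → push 1. Stack: [0, 1]
BINARY_OP + → 0 + 1 = 1. Stack: [1]
STORE_FAST i → i=1. Stack: []
LOAD_FAST i → push 1. Stack: [1]
LOAD_CONST → push 3. Stack: [1, 3]
COMPARE_OP bool(<) → 1 vs 3 = True. Stack: [True]
POP_JUMP_IF_FALSE → pop True; no jump. Stack: []
LOAD_FAST_LOAD_FAST q,c → push 51,-5. Stack: [51, -5]
BINARY_OP + → 51 + -5 = 46. Stack: [46]
STORE_FAST q → q=46. Stack: []
LOAD_FAST i → push 1. Stack: [1]
LOAD_CONST → push 1. Stack: [1, 1]
BINARY_OP + → 1 + 1 = 2. Stack: [2]
STORE_FAST i → i=2. Stack: []
LOAD_FAST i → push 2. Stack: [2]
LOAD_CONST → push 3. Stack: [2, 3]
COMPARE_OP bool(<) → 2 vs 3 = True. Stack: [True]
POP_JUMP_IF_FALSE → pop True; no jump. Stack: []
LOAD_FAST_LOAD_FAST q,c → push 46,-5. Stack: [46, -5]
BINARY_OP + → 46 + -5 = 41. Stack: [41]
STORE_FAST q → q=41. Stack: []
LOAD_FAST i → push 2. Stack: [2]
LOAD_CONST → push 1. Stack: [2, 1]
BINARY_OP + → 2 + 1 = 3. Stack: [3]
STORE_FAST i → i=3. Stack: []
LOAD_FAST i → push 3. Stack: [3]
LOAD_CONST → push 3. Stack: [3, 3]
COMPARE_OP bool(<) → 3 vs 3 = False. Stack: [False]
POP_JUMP_IF_FALSE → pop False; jump. Stack: []
LOAD_FAST q → push 41. Stack: [41]
RETURN_VALUE → return 41.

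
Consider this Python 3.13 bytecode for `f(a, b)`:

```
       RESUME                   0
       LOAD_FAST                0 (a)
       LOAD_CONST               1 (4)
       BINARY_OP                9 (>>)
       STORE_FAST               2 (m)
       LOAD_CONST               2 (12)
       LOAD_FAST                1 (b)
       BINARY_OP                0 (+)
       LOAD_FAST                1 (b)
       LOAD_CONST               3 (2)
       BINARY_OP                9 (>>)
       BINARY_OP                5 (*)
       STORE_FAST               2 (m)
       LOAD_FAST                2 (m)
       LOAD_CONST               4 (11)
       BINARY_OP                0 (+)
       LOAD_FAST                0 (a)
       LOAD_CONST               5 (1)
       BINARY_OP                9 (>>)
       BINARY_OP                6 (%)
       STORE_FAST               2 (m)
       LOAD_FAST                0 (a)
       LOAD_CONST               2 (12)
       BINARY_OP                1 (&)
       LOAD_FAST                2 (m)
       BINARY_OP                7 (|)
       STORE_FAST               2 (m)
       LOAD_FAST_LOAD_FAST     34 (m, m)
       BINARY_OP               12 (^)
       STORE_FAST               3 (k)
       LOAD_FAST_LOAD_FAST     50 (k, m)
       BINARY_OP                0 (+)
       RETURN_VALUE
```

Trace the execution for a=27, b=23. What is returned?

LOAD_FAST a → push 27. Stack: [27]
LOAD_CONST → push 4. Stack: [27, 4]
BINARY_OP >> → 27 >> 4 = 1. Stack: [1]
STORE_FAST m → m=1. Stack: []
LOAD_CONST → push 12. Stack: [12]
LOAD_FAST b → push 23. Stack: [12, 23]
BINARY_OP + → 12 + 23 = 35. Stack: [35]
LOAD_FAST b → push 23. Stack: [35, 23]
LOAD_CONST → push 2. Stack: [35, 23, 2]
BINARY_OP >> → 23 >> 2 = 5. Stack: [35, 5]
BINARY_OP * → 35 * 5 = 175. Stack: [175]
STORE_FAST m → m=175. Stack: []
LOAD_FAST m → push 175. Stack: [175]
LOAD_CONST → push 11. Stack: [175, 11]
BINARY_OP + → 175 + 11 = 186. Stack: [186]
LOAD_FAST a → push 27. Stack: [186, 27]
LOAD_CONST → push 1. Stack: [186, 27, 1]
BINARY_OP >> → 27 >> 1 = 13. Stack: [186, 13]
BINARY_OP % → 186 % 13 = 4. Stack: [4]
STORE_FAST m → m=4. Stack: []
LOAD_FAST a → push 27. Stack: [27]
LOAD_CONST → push 12. Stack: [27, 12]
BINARY_OP & → 27 & 12 = 8. Stack: [8]
LOAD_FAST m → push 4. Stack: [8, 4]
BINARY_OP | → 8 | 4 = 12. Stack: [12]
STORE_FAST m → m=12. Stack: []
LOAD_FAST_LOAD_FAST m,m → push 12,12. Stack: [12, 12]
BINARY_OP ^ → 12 ^ 12 = 0. Stack: [0]
STORE_FAST k → k=0. Stack: []
LOAD_FAST_LOAD_FAST k,m → push 0,12. Stack: [0, 12]
BINARY_OP + → 0 + 12 = 12. Stack: [12]
RETURN_VALUE → return 12.

12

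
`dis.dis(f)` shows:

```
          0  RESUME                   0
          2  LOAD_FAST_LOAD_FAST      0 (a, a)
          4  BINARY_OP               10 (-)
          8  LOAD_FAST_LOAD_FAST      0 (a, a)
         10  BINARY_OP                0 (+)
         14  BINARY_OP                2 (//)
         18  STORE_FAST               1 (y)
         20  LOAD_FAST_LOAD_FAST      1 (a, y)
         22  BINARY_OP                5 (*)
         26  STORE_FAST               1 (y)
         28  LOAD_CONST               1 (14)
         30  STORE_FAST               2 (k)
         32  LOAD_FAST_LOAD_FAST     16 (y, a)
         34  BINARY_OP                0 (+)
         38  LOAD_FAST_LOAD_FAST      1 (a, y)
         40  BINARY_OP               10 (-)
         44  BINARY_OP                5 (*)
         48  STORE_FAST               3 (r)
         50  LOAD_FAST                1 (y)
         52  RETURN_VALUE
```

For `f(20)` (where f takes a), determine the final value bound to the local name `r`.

LOAD_FAST_LOAD_FAST a,a → push 20,20. Stack: [20, 20]
BINARY_OP - → 20 - 20 = 0. Stack: [0]
LOAD_FAST_LOAD_FAST a,a → push 20,20. Stack: [0, 20, 20]
BINARY_OP + → 20 + 20 = 40. Stack: [0, 40]
BINARY_OP // → 0 // 40 = 0. Stack: [0]
STORE_FAST y → y=0. Stack: []
LOAD_FAST_LOAD_FAST a,y → push 20,0. Stack: [20, 0]
BINARY_OP * → 20 * 0 = 0. Stack: [0]
STORE_FAST y → y=0. Stack: []
LOAD_CONST → push 14. Stack: [14]
STORE_FAST k → k=14. Stack: []
LOAD_FAST_LOAD_FAST y,a → push 0,20. Stack: [0, 20]
BINARY_OP + → 0 + 20 = 20. Stack: [20]
LOAD_FAST_LOAD_FAST a,y → push 20,0. Stack: [20, 20, 0]
BINARY_OP - → 20 - 0 = 20. Stack: [20, 20]
BINARY_OP * → 20 * 20 = 400. Stack: [400]
STORE_FAST r → r=400. Stack: []
LOAD_FAST y → push 0. Stack: [0]
RETURN_VALUE → return 0.

400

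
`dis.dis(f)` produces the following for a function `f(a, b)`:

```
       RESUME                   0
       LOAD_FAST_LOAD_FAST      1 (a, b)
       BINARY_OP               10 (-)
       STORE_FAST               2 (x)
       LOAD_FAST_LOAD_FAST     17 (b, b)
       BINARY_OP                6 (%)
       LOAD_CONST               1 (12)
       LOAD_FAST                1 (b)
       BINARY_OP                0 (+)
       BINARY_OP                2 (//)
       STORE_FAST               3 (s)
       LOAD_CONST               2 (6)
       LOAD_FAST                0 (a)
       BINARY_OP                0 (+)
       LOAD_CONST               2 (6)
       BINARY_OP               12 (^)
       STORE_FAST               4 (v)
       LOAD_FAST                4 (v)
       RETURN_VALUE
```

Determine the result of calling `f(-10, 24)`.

-6

LOAD_FAST_LOAD_FAST a,b → push -10,24. Stack: [-10, 24]
BINARY_OP - → -10 - 24 = -34. Stack: [-34]
STORE_FAST x → x=-34. Stack: []
LOAD_FAST_LOAD_FAST b,b → push 24,24. Stack: [24, 24]
BINARY_OP % → 24 % 24 = 0. Stack: [0]
LOAD_CONST → push 12. Stack: [0, 12]
LOAD_FAST b → push 24. Stack: [0, 12, 24]
BINARY_OP + → 12 + 24 = 36. Stack: [0, 36]
BINARY_OP // → 0 // 36 = 0. Stack: [0]
STORE_FAST s → s=0. Stack: []
LOAD_CONST → push 6. Stack: [6]
LOAD_FAST a → push -10. Stack: [6, -10]
BINARY_OP + → 6 + -10 = -4. Stack: [-4]
LOAD_CONST → push 6. Stack: [-4, 6]
BINARY_OP ^ → -4 ^ 6 = -6. Stack: [-6]
STORE_FAST v → v=-6. Stack: []
LOAD_FAST v → push -6. Stack: [-6]
RETURN_VALUE → return -6.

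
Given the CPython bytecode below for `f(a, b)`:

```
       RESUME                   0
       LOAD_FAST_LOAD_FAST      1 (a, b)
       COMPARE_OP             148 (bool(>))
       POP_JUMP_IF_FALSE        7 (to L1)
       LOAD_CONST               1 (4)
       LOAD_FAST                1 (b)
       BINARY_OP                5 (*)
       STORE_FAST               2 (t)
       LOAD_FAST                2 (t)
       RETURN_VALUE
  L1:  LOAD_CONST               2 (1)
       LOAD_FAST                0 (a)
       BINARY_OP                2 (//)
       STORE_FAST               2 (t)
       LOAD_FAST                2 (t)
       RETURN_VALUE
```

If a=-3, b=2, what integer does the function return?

-1

LOAD_FAST_LOAD_FAST a,b → push -3,2. Stack: [-3, 2]
COMPARE_OP bool(>) → -3 vs 2 = False. Stack: [False]
POP_JUMP_IF_FALSE → pop False; jump. Stack: []
LOAD_CONST → push 1. Stack: [1]
LOAD_FAST a → push -3. Stack: [1, -3]
BINARY_OP // → 1 // -3 = -1. Stack: [-1]
STORE_FAST t → t=-1. Stack: []
LOAD_FAST t → push -1. Stack: [-1]
RETURN_VALUE → return -1.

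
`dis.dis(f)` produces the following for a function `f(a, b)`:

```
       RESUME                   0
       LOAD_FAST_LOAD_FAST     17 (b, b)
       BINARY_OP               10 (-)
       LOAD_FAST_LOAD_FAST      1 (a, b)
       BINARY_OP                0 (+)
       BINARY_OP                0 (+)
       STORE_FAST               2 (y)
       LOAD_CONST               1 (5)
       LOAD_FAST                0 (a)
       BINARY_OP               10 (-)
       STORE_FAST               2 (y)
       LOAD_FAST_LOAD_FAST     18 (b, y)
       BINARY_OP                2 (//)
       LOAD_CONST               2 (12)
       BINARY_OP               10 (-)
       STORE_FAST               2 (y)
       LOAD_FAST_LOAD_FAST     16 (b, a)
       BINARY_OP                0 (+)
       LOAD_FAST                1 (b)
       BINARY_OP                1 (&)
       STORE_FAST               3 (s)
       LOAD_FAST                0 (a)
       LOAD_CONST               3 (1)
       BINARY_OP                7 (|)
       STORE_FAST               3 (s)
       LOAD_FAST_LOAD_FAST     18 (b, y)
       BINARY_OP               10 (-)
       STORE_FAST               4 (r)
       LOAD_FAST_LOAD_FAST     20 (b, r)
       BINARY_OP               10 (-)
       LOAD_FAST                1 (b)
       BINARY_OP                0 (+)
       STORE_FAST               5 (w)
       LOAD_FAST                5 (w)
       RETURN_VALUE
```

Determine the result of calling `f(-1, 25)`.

17

LOAD_FAST_LOAD_FAST b,b → push 25,25. Stack: [25, 25]
BINARY_OP - → 25 - 25 = 0. Stack: [0]
LOAD_FAST_LOAD_FAST a,b → push -1,25. Stack: [0, -1, 25]
BINARY_OP + → -1 + 25 = 24. Stack: [0, 24]
BINARY_OP + → 0 + 24 = 24. Stack: [24]
STORE_FAST y → y=24. Stack: []
LOAD_CONST → push 5. Stack: [5]
LOAD_FAST a → push -1. Stack: [5, -1]
BINARY_OP - → 5 - -1 = 6. Stack: [6]
STORE_FAST y → y=6. Stack: []
LOAD_FAST_LOAD_FAST b,y → push 25,6. Stack: [25, 6]
BINARY_OP // → 25 // 6 = 4. Stack: [4]
LOAD_CONST → push 12. Stack: [4, 12]
BINARY_OP - → 4 - 12 = -8. Stack: [-8]
STORE_FAST y → y=-8. Stack: []
LOAD_FAST_LOAD_FAST b,a → push 25,-1. Stack: [25, -1]
BINARY_OP + → 25 + -1 = 24. Stack: [24]
LOAD_FAST b → push 25. Stack: [24, 25]
BINARY_OP & → 24 & 25 = 24. Stack: [24]
STORE_FAST s → s=24. Stack: []
LOAD_FAST a → push -1. Stack: [-1]
LOAD_CONST → push 1. Stack: [-1, 1]
BINARY_OP | → -1 | 1 = -1. Stack: [-1]
STORE_FAST s → s=-1. Stack: []
LOAD_FAST_LOAD_FAST b,y → push 25,-8. Stack: [25, -8]
BINARY_OP - → 25 - -8 = 33. Stack: [33]
STORE_FAST r → r=33. Stack: []
LOAD_FAST_LOAD_FAST b,r → push 25,33. Stack: [25, 33]
BINARY_OP - → 25 - 33 = -8. Stack: [-8]
LOAD_FAST b → push 25. Stack: [-8, 25]
BINARY_OP + → -8 + 25 = 17. Stack: [17]
STORE_FAST w → w=17. Stack: []
LOAD_FAST w → push 17. Stack: [17]
RETURN_VALUE → return 17.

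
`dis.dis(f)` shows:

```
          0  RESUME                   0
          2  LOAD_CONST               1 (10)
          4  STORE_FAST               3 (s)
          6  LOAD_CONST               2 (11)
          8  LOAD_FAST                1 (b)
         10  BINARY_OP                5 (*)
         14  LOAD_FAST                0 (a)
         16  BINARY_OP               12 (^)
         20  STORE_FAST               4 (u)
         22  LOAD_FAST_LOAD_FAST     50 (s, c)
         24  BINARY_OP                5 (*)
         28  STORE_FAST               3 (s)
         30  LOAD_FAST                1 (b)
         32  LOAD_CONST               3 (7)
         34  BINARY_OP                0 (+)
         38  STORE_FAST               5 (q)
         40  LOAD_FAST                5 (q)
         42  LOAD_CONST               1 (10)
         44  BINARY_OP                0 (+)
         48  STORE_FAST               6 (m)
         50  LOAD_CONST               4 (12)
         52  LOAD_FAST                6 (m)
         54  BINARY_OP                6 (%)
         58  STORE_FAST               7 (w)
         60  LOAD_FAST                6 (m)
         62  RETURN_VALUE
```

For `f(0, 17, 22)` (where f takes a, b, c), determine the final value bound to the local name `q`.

LOAD_CONST → push 10. Stack: [10]
STORE_FAST s → s=10. Stack: []
LOAD_CONST → push 11. Stack: [11]
LOAD_FAST b → push 17. Stack: [11, 17]
BINARY_OP * → 11 * 17 = 187. Stack: [187]
LOAD_FAST a → push 0. Stack: [187, 0]
BINARY_OP ^ → 187 ^ 0 = 187. Stack: [187]
STORE_FAST u → u=187. Stack: []
LOAD_FAST_LOAD_FAST s,c → push 10,22. Stack: [10, 22]
BINARY_OP * → 10 * 22 = 220. Stack: [220]
STORE_FAST s → s=220. Stack: []
LOAD_FAST b → push 17. Stack: [17]
LOAD_CONST → push 7. Stack: [17, 7]
BINARY_OP + → 17 + 7 = 24. Stack: [24]
STORE_FAST q → q=24. Stack: []
LOAD_FAST q → push 24. Stack: [24]
LOAD_CONST → push 10. Stack: [24, 10]
BINARY_OP + → 24 + 10 = 34. Stack: [34]
STORE_FAST m → m=34. Stack: []
LOAD_CONST → push 12. Stack: [12]
LOAD_FAST m → push 34. Stack: [12, 34]
BINARY_OP % → 12 % 34 = 12. Stack: [12]
STORE_FAST w → w=12. Stack: []
LOAD_FAST m → push 34. Stack: [34]
RETURN_VALUE → return 34.

24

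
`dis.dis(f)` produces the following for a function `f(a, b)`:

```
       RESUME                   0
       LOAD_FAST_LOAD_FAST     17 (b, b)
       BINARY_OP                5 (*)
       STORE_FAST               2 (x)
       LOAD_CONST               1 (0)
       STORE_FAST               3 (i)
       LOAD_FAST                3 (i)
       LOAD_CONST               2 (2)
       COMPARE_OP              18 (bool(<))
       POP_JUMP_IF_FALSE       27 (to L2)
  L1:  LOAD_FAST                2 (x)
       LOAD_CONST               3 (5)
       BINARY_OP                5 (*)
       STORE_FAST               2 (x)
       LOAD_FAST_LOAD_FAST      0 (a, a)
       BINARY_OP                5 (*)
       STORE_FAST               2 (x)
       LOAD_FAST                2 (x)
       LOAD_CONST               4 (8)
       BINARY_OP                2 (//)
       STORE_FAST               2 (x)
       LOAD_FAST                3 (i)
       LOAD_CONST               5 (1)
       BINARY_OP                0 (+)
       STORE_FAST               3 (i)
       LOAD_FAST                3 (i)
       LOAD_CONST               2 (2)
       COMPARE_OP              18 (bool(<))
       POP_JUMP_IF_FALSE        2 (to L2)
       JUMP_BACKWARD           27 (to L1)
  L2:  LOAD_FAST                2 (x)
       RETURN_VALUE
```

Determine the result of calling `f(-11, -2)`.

LOAD_FAST_LOAD_FAST b,b → push -2,-2. Stack: [-2, -2]
BINARY_OP * → -2 * -2 = 4. Stack: [4]
STORE_FAST x → x=4. Stack: []
LOAD_CONST → push 0. Stack: [0]
STORE_FAST i → i=0. Stack: []
LOAD_FAST i → push 0. Stack: [0]
LOAD_CONST → push 2. Stack: [0, 2]
COMPARE_OP bool(<) → 0 vs 2 = True. Stack: [True]
POP_JUMP_IF_FALSE → pop True; no jump. Stack: []
LOAD_FAST x → push 4. Stack: [4]
LOAD_CONST → push 5. Stack: [4, 5]
BINARY_OP * → 4 * 5 = 20. Stack: [20]
STORE_FAST x → x=20. Stack: []
LOAD_FAST_LOAD_FAST a,a → push -11,-11. Stack: [-11, -11]
BINARY_OP * → -11 * -11 = 121. Stack: [121]
STORE_FAST x → x=121. Stack: []
LOAD_FAST x → push 121. Stack: [121]
LOAD_CONST → push 8. Stack: [121, 8]
BINARY_OP // → 121 // 8 = 15. Stack: [15]
STORE_FAST x → x=15. Stack: []
LOAD_FAST i → push 0. Stack: [0]
LOAD_CONST → push 1. Stack: [0, 1]
BINARY_OP + → 0 + 1 = 1. Stack: [1]
STORE_FAST i → i=1. Stack: []
LOAD_FAST i → push 1. Stack: [1]
LOAD_CONST → push 2. Stack: [1, 2]
COMPARE_OP bool(<) → 1 vs 2 = True. Stack: [True]
POP_JUMP_IF_FALSE → pop True; no jump. Stack: []
LOAD_FAST x → push 15. Stack: [15]
LOAD_CONST → push 5. Stack: [15, 5]
BINARY_OP * → 15 * 5 = 75. Stack: [75]
STORE_FAST x → x=75. Stack: []
LOAD_FAST_LOAD_FAST a,a → push -11,-11. Stack: [-11, -11]
BINARY_OP * → -11 * -11 = 121. Stack: [121]
STORE_FAST x → x=121. Stack: []
LOAD_FAST x → push 121. Stack: [121]
LOAD_CONST → push 8. Stack: [121, 8]
BINARY_OP // → 121 // 8 = 15. Stack: [15]
STORE_FAST x → x=15. Stack: []
LOAD_FAST i → push 1. Stack: [1]
LOAD_CONST → push 1. Stack: [1, 1]
BINARY_OP + → 1 + 1 = 2. Stack: [2]
STORE_FAST i → i=2. Stack: []
LOAD_FAST i → push 2. Stack: [2]
LOAD_CONST → push 2. Stack: [2, 2]
COMPARE_OP bool(<) → 2 vs 2 = False. Stack: [False]
POP_JUMP_IF_FALSE → pop False; jump. Stack: []
LOAD_FAST x → push 15. Stack: [15]
RETURN_VALUE → return 15.

15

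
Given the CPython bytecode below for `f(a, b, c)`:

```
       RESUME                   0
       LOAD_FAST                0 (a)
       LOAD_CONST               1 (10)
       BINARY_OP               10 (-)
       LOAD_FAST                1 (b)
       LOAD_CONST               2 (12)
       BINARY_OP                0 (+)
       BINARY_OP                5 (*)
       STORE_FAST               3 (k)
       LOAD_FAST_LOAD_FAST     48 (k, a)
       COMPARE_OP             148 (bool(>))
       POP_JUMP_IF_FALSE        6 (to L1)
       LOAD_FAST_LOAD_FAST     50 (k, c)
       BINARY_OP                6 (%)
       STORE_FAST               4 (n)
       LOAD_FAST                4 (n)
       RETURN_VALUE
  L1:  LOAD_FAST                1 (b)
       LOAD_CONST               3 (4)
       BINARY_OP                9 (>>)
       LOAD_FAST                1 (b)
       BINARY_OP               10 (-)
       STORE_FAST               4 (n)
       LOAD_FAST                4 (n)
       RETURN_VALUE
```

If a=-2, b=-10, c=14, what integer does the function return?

LOAD_FAST a → push -2. Stack: [-2]
LOAD_CONST → push 10. Stack: [-2, 10]
BINARY_OP - → -2 - 10 = -12. Stack: [-12]
LOAD_FAST b → push -10. Stack: [-12, -10]
LOAD_CONST → push 12. Stack: [-12, -10, 12]
BINARY_OP + → -10 + 12 = 2. Stack: [-12, 2]
BINARY_OP * → -12 * 2 = -24. Stack: [-24]
STORE_FAST k → k=-24. Stack: []
LOAD_FAST_LOAD_FAST k,a → push -24,-2. Stack: [-24, -2]
COMPARE_OP bool(>) → -24 vs -2 = False. Stack: [False]
POP_JUMP_IF_FALSE → pop False; jump. Stack: []
LOAD_FAST b → push -10. Stack: [-10]
LOAD_CONST → push 4. Stack: [-10, 4]
BINARY_OP >> → -10 >> 4 = -1. Stack: [-1]
LOAD_FAST b → push -10. Stack: [-1, -10]
BINARY_OP - → -1 - -10 = 9. Stack: [9]
STORE_FAST n → n=9. Stack: []
LOAD_FAST n → push 9. Stack: [9]
RETURN_VALUE → return 9.

9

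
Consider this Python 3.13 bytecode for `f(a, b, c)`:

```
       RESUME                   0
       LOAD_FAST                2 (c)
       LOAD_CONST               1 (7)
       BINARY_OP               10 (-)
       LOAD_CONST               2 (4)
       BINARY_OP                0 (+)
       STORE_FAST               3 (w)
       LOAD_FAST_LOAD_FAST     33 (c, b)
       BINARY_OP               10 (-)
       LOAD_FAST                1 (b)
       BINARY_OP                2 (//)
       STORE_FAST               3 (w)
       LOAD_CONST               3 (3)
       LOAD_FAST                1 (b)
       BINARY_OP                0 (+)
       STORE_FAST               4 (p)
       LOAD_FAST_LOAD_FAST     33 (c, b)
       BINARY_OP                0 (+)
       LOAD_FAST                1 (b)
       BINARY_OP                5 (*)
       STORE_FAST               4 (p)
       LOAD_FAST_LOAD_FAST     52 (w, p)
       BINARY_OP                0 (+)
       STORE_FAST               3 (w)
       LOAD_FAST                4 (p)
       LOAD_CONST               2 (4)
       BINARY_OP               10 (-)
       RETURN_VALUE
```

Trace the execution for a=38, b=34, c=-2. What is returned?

1084

LOAD_FAST c → push -2. Stack: [-2]
LOAD_CONST → push 7. Stack: [-2, 7]
BINARY_OP - → -2 - 7 = -9. Stack: [-9]
LOAD_CONST → push 4. Stack: [-9, 4]
BINARY_OP + → -9 + 4 = -5. Stack: [-5]
STORE_FAST w → w=-5. Stack: []
LOAD_FAST_LOAD_FAST c,b → push -2,34. Stack: [-2, 34]
BINARY_OP - → -2 - 34 = -36. Stack: [-36]
LOAD_FAST b → push 34. Stack: [-36, 34]
BINARY_OP // → -36 // 34 = -2. Stack: [-2]
STORE_FAST w → w=-2. Stack: []
LOAD_CONST → push 3. Stack: [3]
LOAD_FAST b → push 34. Stack: [3, 34]
BINARY_OP + → 3 + 34 = 37. Stack: [37]
STORE_FAST p → p=37. Stack: []
LOAD_FAST_LOAD_FAST c,b → push -2,34. Stack: [-2, 34]
BINARY_OP + → -2 + 34 = 32. Stack: [32]
LOAD_FAST b → push 34. Stack: [32, 34]
BINARY_OP * → 32 * 34 = 1088. Stack: [1088]
STORE_FAST p → p=1088. Stack: []
LOAD_FAST_LOAD_FAST w,p → push -2,1088. Stack: [-2, 1088]
BINARY_OP + → -2 + 1088 = 1086. Stack: [1086]
STORE_FAST w → w=1086. Stack: []
LOAD_FAST p → push 1088. Stack: [1088]
LOAD_CONST → push 4. Stack: [1088, 4]
BINARY_OP - → 1088 - 4 = 1084. Stack: [1084]
RETURN_VALUE → return 1084.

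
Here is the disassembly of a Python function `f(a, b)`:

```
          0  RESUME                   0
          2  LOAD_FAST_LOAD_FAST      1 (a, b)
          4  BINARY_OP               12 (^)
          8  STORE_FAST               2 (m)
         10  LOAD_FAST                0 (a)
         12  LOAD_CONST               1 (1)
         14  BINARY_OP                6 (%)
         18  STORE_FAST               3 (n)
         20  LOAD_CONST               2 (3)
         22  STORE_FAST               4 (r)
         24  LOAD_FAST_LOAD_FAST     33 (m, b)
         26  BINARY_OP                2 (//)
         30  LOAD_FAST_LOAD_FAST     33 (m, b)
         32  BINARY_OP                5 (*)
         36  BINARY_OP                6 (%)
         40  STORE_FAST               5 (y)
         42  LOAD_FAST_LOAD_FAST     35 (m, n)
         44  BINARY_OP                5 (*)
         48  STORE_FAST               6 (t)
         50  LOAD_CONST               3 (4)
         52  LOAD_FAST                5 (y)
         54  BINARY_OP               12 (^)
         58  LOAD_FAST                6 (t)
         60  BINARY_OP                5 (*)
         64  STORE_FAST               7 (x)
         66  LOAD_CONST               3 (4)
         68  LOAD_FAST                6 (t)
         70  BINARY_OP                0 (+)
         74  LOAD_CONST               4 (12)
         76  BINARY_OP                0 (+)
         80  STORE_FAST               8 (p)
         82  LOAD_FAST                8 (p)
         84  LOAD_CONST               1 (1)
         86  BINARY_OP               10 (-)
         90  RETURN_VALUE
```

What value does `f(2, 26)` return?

LOAD_FAST_LOAD_FAST a,b → push 2,26. Stack: [2, 26]
BINARY_OP ^ → 2 ^ 26 = 24. Stack: [24]
STORE_FAST m → m=24. Stack: []
LOAD_FAST a → push 2. Stack: [2]
LOAD_CONST → push 1. Stack: [2, 1]
BINARY_OP % → 2 % 1 = 0. Stack: [0]
STORE_FAST n → n=0. Stack: []
LOAD_CONST → push 3. Stack: [3]
STORE_FAST r → r=3. Stack: []
LOAD_FAST_LOAD_FAST m,b → push 24,26. Stack: [24, 26]
BINARY_OP // → 24 // 26 = 0. Stack: [0]
LOAD_FAST_LOAD_FAST m,b → push 24,26. Stack: [0, 24, 26]
BINARY_OP * → 24 * 26 = 624. Stack: [0, 624]
BINARY_OP % → 0 % 624 = 0. Stack: [0]
STORE_FAST y → y=0. Stack: []
LOAD_FAST_LOAD_FAST m,n → push 24,0. Stack: [24, 0]
BINARY_OP * → 24 * 0 = 0. Stack: [0]
STORE_FAST t → t=0. Stack: []
LOAD_CONST → push 4. Stack: [4]
LOAD_FAST y → push 0. Stack: [4, 0]
BINARY_OP ^ → 4 ^ 0 = 4. Stack: [4]
LOAD_FAST t → push 0. Stack: [4, 0]
BINARY_OP * → 4 * 0 = 0. Stack: [0]
STORE_FAST x → x=0. Stack: []
LOAD_CONST → push 4. Stack: [4]
LOAD_FAST t → push 0. Stack: [4, 0]
BINARY_OP + → 4 + 0 = 4. Stack: [4]
LOAD_CONST → push 12. Stack: [4, 12]
BINARY_OP + → 4 + 12 = 16. Stack: [16]
STORE_FAST p → p=16. Stack: []
LOAD_FAST p → push 16. Stack: [16]
LOAD_CONST → push 1. Stack: [16, 1]
BINARY_OP - → 16 - 1 = 15. Stack: [15]
RETURN_VALUE → return 15.

15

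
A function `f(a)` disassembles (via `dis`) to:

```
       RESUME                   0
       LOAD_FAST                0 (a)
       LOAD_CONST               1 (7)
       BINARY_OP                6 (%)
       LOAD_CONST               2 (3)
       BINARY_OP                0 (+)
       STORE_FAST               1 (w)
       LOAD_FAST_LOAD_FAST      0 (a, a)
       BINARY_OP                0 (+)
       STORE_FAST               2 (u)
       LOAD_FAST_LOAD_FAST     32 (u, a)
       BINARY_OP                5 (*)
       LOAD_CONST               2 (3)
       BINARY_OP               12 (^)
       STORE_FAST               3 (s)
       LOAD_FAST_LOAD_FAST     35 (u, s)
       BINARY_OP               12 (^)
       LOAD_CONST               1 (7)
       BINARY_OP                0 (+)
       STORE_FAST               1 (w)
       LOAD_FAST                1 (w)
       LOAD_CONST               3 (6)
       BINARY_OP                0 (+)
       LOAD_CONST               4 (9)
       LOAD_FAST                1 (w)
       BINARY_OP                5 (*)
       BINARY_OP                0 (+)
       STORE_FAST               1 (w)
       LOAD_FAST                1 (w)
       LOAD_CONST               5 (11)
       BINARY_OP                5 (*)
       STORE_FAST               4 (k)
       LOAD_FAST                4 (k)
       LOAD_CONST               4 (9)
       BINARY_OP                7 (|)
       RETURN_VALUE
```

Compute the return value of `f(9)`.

20527

LOAD_FAST a → push 9. Stack: [9]
LOAD_CONST → push 7. Stack: [9, 7]
BINARY_OP % → 9 % 7 = 2. Stack: [2]
LOAD_CONST → push 3. Stack: [2, 3]
BINARY_OP + → 2 + 3 = 5. Stack: [5]
STORE_FAST w → w=5. Stack: []
LOAD_FAST_LOAD_FAST a,a → push 9,9. Stack: [9, 9]
BINARY_OP + → 9 + 9 = 18. Stack: [18]
STORE_FAST u → u=18. Stack: []
LOAD_FAST_LOAD_FAST u,a → push 18,9. Stack: [18, 9]
BINARY_OP * → 18 * 9 = 162. Stack: [162]
LOAD_CONST → push 3. Stack: [162, 3]
BINARY_OP ^ → 162 ^ 3 = 161. Stack: [161]
STORE_FAST s → s=161. Stack: []
LOAD_FAST_LOAD_FAST u,s → push 18,161. Stack: [18, 161]
BINARY_OP ^ → 18 ^ 161 = 179. Stack: [179]
LOAD_CONST → push 7. Stack: [179, 7]
BINARY_OP + → 179 + 7 = 186. Stack: [186]
STORE_FAST w → w=186. Stack: []
LOAD_FAST w → push 186. Stack: [186]
LOAD_CONST → push 6. Stack: [186, 6]
BINARY_OP + → 186 + 6 = 192. Stack: [192]
LOAD_CONST → push 9. Stack: [192, 9]
LOAD_FAST w → push 186. Stack: [192, 9, 186]
BINARY_OP * → 9 * 186 = 1674. Stack: [192, 1674]
BINARY_OP + → 192 + 1674 = 1866. Stack: [1866]
STORE_FAST w → w=1866. Stack: []
LOAD_FAST w → push 1866. Stack: [1866]
LOAD_CONST → push 11. Stack: [1866, 11]
BINARY_OP * → 1866 * 11 = 20526. Stack: [20526]
STORE_FAST k → k=20526. Stack: []
LOAD_FAST k → push 20526. Stack: [20526]
LOAD_CONST → push 9. Stack: [20526, 9]
BINARY_OP | → 20526 | 9 = 20527. Stack: [20527]
RETURN_VALUE → return 20527.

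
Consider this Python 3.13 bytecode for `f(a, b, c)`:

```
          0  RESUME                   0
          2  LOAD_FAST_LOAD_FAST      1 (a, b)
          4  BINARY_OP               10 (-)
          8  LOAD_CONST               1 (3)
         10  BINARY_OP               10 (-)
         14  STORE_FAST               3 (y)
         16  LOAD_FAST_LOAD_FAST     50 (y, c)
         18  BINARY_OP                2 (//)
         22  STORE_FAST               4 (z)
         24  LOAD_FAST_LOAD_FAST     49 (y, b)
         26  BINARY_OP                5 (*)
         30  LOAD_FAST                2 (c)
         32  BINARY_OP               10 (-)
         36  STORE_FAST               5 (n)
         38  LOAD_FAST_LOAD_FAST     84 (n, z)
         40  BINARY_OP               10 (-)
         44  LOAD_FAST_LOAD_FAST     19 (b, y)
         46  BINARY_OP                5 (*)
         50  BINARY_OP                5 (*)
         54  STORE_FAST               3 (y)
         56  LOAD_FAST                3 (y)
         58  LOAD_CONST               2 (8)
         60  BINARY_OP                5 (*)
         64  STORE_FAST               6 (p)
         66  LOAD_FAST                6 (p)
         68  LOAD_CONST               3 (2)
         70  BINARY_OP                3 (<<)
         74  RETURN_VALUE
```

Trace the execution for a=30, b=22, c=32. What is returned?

LOAD_FAST_LOAD_FAST a,b → push 30,22. Stack: [30, 22]
BINARY_OP - → 30 - 22 = 8. Stack: [8]
LOAD_CONST → push 3. Stack: [8, 3]
BINARY_OP - → 8 - 3 = 5. Stack: [5]
STORE_FAST y → y=5. Stack: []
LOAD_FAST_LOAD_FAST y,c → push 5,32. Stack: [5, 32]
BINARY_OP // → 5 // 32 = 0. Stack: [0]
STORE_FAST z → z=0. Stack: []
LOAD_FAST_LOAD_FAST y,b → push 5,22. Stack: [5, 22]
BINARY_OP * → 5 * 22 = 110. Stack: [110]
LOAD_FAST c → push 32. Stack: [110, 32]
BINARY_OP - → 110 - 32 = 78. Stack: [78]
STORE_FAST n → n=78. Stack: []
LOAD_FAST_LOAD_FAST n,z → push 78,0. Stack: [78, 0]
BINARY_OP - → 78 - 0 = 78. Stack: [78]
LOAD_FAST_LOAD_FAST b,y → push 22,5. Stack: [78, 22, 5]
BINARY_OP * → 22 * 5 = 110. Stack: [78, 110]
BINARY_OP * → 78 * 110 = 8580. Stack: [8580]
STORE_FAST y → y=8580. Stack: []
LOAD_FAST y → push 8580. Stack: [8580]
LOAD_CONST → push 8. Stack: [8580, 8]
BINARY_OP * → 8580 * 8 = 68640. Stack: [68640]
STORE_FAST p → p=68640. Stack: []
LOAD_FAST p → push 68640. Stack: [68640]
LOAD_CONST → push 2. Stack: [68640, 2]
BINARY_OP << → 68640 << 2 = 274560. Stack: [274560]
RETURN_VALUE → return 274560.

274560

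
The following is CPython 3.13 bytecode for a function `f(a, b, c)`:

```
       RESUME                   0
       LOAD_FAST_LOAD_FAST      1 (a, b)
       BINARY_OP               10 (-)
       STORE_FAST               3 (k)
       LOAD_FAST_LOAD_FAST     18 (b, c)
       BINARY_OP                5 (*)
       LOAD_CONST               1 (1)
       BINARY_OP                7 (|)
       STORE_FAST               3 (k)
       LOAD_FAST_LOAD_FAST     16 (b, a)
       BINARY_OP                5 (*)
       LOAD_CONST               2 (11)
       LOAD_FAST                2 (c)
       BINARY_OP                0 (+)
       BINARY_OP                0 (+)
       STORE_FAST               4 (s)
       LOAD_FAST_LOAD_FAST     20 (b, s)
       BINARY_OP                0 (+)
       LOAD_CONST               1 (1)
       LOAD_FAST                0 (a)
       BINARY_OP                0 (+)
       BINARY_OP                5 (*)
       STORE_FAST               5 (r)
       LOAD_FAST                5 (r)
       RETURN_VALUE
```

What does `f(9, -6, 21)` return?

-280

LOAD_FAST_LOAD_FAST a,b → push 9,-6. Stack: [9, -6]
BINARY_OP - → 9 - -6 = 15. Stack: [15]
STORE_FAST k → k=15. Stack: []
LOAD_FAST_LOAD_FAST b,c → push -6,21. Stack: [-6, 21]
BINARY_OP * → -6 * 21 = -126. Stack: [-126]
LOAD_CONST → push 1. Stack: [-126, 1]
BINARY_OP | → -126 | 1 = -125. Stack: [-125]
STORE_FAST k → k=-125. Stack: []
LOAD_FAST_LOAD_FAST b,a → push -6,9. Stack: [-6, 9]
BINARY_OP * → -6 * 9 = -54. Stack: [-54]
LOAD_CONST → push 11. Stack: [-54, 11]
LOAD_FAST c → push 21. Stack: [-54, 11, 21]
BINARY_OP + → 11 + 21 = 32. Stack: [-54, 32]
BINARY_OP + → -54 + 32 = -22. Stack: [-22]
STORE_FAST s → s=-22. Stack: []
LOAD_FAST_LOAD_FAST b,s → push -6,-22. Stack: [-6, -22]
BINARY_OP + → -6 + -22 = -28. Stack: [-28]
LOAD_CONST → push 1. Stack: [-28, 1]
LOAD_FAST a → push 9. Stack: [-28, 1, 9]
BINARY_OP + → 1 + 9 = 10. Stack: [-28, 10]
BINARY_OP * → -28 * 10 = -280. Stack: [-280]
STORE_FAST r → r=-280. Stack: []
LOAD_FAST r → push -280. Stack: [-280]
RETURN_VALUE → return -280.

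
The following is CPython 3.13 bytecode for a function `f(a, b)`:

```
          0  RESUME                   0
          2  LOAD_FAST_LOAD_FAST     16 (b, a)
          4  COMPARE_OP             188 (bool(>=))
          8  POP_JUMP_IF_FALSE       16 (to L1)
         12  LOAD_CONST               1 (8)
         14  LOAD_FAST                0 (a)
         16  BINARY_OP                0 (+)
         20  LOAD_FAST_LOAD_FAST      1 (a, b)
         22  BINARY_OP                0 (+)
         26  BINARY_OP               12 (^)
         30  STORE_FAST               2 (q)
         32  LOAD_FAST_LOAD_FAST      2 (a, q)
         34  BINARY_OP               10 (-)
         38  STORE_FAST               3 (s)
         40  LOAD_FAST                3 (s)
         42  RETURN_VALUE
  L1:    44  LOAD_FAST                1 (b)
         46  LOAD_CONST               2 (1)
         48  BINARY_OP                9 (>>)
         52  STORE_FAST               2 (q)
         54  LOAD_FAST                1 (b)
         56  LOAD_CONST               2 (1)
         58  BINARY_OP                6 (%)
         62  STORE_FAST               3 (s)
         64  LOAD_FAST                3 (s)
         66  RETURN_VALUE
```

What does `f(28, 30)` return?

LOAD_FAST_LOAD_FAST b,a → push 30,28. Stack: [30, 28]
COMPARE_OP bool(>=) → 30 vs 28 = True. Stack: [True]
POP_JUMP_IF_FALSE → pop True; no jump. Stack: []
LOAD_CONST → push 8. Stack: [8]
LOAD_FAST a → push 28. Stack: [8, 28]
BINARY_OP + → 8 + 28 = 36. Stack: [36]
LOAD_FAST_LOAD_FAST a,b → push 28,30. Stack: [36, 28, 30]
BINARY_OP + → 28 + 30 = 58. Stack: [36, 58]
BINARY_OP ^ → 36 ^ 58 = 30. Stack: [30]
STORE_FAST q → q=30. Stack: []
LOAD_FAST_LOAD_FAST a,q → push 28,30. Stack: [28, 30]
BINARY_OP - → 28 - 30 = -2. Stack: [-2]
STORE_FAST s → s=-2. Stack: []
LOAD_FAST s → push -2. Stack: [-2]
RETURN_VALUE → return -2.

-2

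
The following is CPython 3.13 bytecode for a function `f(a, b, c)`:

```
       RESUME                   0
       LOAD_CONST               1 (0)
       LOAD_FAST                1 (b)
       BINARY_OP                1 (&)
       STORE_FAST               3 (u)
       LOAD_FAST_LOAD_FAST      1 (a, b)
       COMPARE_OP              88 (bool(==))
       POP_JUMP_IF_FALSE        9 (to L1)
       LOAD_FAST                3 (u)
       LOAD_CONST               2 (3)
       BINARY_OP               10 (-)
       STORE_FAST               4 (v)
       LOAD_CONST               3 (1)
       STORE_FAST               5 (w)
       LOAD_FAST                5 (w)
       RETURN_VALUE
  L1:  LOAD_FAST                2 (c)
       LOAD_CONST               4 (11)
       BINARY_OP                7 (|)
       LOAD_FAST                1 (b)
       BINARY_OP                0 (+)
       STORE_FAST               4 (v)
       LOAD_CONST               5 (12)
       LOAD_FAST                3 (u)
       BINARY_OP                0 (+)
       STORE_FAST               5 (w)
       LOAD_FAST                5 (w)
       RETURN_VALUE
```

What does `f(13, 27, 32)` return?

LOAD_CONST → push 0. Stack: [0]
LOAD_FAST b → push 27. Stack: [0, 27]
BINARY_OP & → 0 & 27 = 0. Stack: [0]
STORE_FAST u → u=0. Stack: []
LOAD_FAST_LOAD_FAST a,b → push 13,27. Stack: [13, 27]
COMPARE_OP bool(==) → 13 vs 27 = False. Stack: [False]
POP_JUMP_IF_FALSE → pop False; jump. Stack: []
LOAD_FAST c → push 32. Stack: [32]
LOAD_CONST → push 11. Stack: [32, 11]
BINARY_OP | → 32 | 11 = 43. Stack: [43]
LOAD_FAST b → push 27. Stack: [43, 27]
BINARY_OP + → 43 + 27 = 70. Stack: [70]
STORE_FAST v → v=70. Stack: []
LOAD_CONST → push 12. Stack: [12]
LOAD_FAST u → push 0. Stack: [12, 0]
BINARY_OP + → 12 + 0 = 12. Stack: [12]
STORE_FAST w → w=12. Stack: []
LOAD_FAST w → push 12. Stack: [12]
RETURN_VALUE → return 12.

12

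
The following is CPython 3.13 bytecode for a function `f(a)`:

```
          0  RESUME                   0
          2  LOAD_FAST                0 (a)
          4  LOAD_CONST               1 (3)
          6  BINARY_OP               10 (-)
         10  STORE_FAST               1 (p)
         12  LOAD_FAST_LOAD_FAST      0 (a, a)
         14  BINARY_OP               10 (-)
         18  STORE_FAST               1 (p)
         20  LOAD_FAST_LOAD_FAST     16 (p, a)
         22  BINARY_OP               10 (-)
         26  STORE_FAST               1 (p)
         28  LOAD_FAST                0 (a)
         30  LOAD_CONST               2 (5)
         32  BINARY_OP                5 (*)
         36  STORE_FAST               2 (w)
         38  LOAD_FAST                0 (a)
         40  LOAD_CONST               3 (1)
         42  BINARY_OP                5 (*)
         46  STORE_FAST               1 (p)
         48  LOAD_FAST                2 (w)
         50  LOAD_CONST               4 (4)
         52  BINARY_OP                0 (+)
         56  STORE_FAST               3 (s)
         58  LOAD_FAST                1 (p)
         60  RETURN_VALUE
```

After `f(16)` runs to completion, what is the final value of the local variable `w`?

80

LOAD_FAST a → push 16. Stack: [16]
LOAD_CONST → push 3. Stack: [16, 3]
BINARY_OP - → 16 - 3 = 13. Stack: [13]
STORE_FAST p → p=13. Stack: []
LOAD_FAST_LOAD_FAST a,a → push 16,16. Stack: [16, 16]
BINARY_OP - → 16 - 16 = 0. Stack: [0]
STORE_FAST p → p=0. Stack: []
LOAD_FAST_LOAD_FAST p,a → push 0,16. Stack: [0, 16]
BINARY_OP - → 0 - 16 = -16. Stack: [-16]
STORE_FAST p → p=-16. Stack: []
LOAD_FAST a → push 16. Stack: [16]
LOAD_CONST → push 5. Stack: [16, 5]
BINARY_OP * → 16 * 5 = 80. Stack: [80]
STORE_FAST w → w=80. Stack: []
LOAD_FAST a → push 16. Stack: [16]
LOAD_CONST → push 1. Stack: [16, 1]
BINARY_OP * → 16 * 1 = 16. Stack: [16]
STORE_FAST p → p=16. Stack: []
LOAD_FAST w → push 80. Stack: [80]
LOAD_CONST → push 4. Stack: [80, 4]
BINARY_OP + → 80 + 4 = 84. Stack: [84]
STORE_FAST s → s=84. Stack: []
LOAD_FAST p → push 16. Stack: [16]
RETURN_VALUE → return 16.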